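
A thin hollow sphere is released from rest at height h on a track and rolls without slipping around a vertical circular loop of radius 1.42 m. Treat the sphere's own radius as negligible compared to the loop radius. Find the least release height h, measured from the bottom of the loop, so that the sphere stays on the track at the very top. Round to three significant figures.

For this body I = (2/3)MR², i.e. k = I/(MR²) = 2/3.
At the top of the loop, the minimum-contact condition is Mg = Mv_top²/r, so v_top² = gr.
With ω = v/R, the kinetic energy at speed v is ½(1+k)Mv² = (5/6)Mv².
Energy conservation from release (height h) to the top (height 2r): Mgh = Mg(2r) + (5/6)M·gr.
Thus h_min = 2r + (1+k)r/2 = r(2 + 1.667/2) = 1.42 × 2.833 ≈ 4.02 m.

h_min ≈ 4.02 m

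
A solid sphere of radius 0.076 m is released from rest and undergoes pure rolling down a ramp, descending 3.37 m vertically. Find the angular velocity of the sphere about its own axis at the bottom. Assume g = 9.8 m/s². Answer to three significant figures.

ω ≈ 90.4 rad/s

Here I = (2/5)MR², so the shape factor k = I/(MR²) = 0.4.
Pure rolling means v = ωR; then KE = ½Mv² + ½I(v/R)² = ½(1+k)Mv² = (7/10)Mv².
Energy conservation Mgh = ½(1+k)Mv² gives v = √(2gh/(1+k)) = √(2 × 9.8 × 3.37 / 1.4) = 6.869 m/s.
The angular speed follows from ω = v/R = 6.869/0.076 ≈ 90.4 rad/s.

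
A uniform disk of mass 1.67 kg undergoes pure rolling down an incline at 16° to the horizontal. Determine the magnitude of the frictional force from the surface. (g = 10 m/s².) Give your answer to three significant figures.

For this body I = (1/2)MR², i.e. k = I/(MR²) = 0.5.
Along the incline Mg sinθ − f = Ma, and torque about the center fR = Iα = kMR²(a/R) gives f = kMa.
Combining, a = g sinθ/(1+k) and f = kMa = kMg sinθ/(1+k).
f = 0.5 × 1.67 × 10 × sin16° / 1.5 ≈ 1.53 N.

f ≈ 1.53 N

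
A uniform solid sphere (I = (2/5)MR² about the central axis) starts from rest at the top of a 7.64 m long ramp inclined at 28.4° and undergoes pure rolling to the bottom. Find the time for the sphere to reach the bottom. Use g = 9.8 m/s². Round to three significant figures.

t ≈ 2.14 s

With I = (2/5)MR², the ratio k = I/(MR²) is 0.4.
Along the incline Mg sinθ − f = Ma, and torque about the center fR = Iα = kMR²(a/R) gives f = kMa.
Hence a = g sinθ/(1+k) = 9.8×sin28.4°/1.4 = 3.329 m/s².
With constant a from rest, t = √(2L/a) = √(2·7.64/3.329) ≈ 2.14 s.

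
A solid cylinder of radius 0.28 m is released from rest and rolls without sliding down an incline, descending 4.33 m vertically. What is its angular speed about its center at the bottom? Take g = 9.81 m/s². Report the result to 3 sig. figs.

With I = (1/2)MR², the ratio k = I/(MR²) is 0.5.
The rolling condition ω = v/R makes the rotational term ½I(v/R)² = ½kMv², so KE_total = ½(1+k)Mv² = (3/4)Mv².
Energy conservation Mgh = ½(1+k)Mv² gives v = √(2gh/(1+k)) = √(2 × 9.81 × 4.33 / 1.5) = 7.526 m/s.
The angular speed follows from ω = v/R = 7.526/0.28 ≈ 26.9 rad/s.

ω ≈ 26.9 rad/s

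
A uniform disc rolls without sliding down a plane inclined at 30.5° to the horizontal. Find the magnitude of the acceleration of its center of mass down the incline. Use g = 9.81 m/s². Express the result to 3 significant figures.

For this body I = (1/2)MR², i.e. k = I/(MR²) = 0.5.
Newton's second law down the slope: Mg sinθ − f = Ma. The torque equation fR = Iα (with α = a/R) gives f = kMa.
Eliminating f: Mg sinθ = (1+k)Ma, so a = g sinθ/(1+k) = 9.81 × sin30.5° / 1.5 ≈ 3.32 m/s².

a ≈ 3.32 m/s²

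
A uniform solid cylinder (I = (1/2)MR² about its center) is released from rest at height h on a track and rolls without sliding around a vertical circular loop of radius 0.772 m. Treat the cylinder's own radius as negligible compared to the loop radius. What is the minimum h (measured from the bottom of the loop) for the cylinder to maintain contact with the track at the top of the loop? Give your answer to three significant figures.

The moment of inertia is (1/2)MR², giving k ≡ I/(MR²) = 0.5.
At the top of the loop, the minimum-contact condition is Mg = Mv_top²/r, so v_top² = gr.
With ω = v/R, the kinetic energy at speed v is ½(1+k)Mv² = (3/4)Mv².
Energy conservation from release (height h) to the top (height 2r): Mgh = Mg(2r) + (3/4)M·gr.
Thus h_min = 2r + (1+k)r/2 = r(2 + 1.5/2) = 0.772 × 2.75 ≈ 2.12 m.

h_min ≈ 2.12 m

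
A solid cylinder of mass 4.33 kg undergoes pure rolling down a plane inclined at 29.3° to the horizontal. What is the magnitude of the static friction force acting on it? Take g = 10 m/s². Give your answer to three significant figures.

f ≈ 7.06 N

The moment of inertia is (1/2)MR², giving k ≡ I/(MR²) = 0.5.
Newton's second law down the slope: Mg sinθ − f = Ma. The torque equation fR = Iα (with α = a/R) gives f = kMa.
Combining, a = g sinθ/(1+k) and f = kMa = kMg sinθ/(1+k).
f = 0.5 × 4.33 × 10 × sin29.3° / 1.5 ≈ 7.06 N.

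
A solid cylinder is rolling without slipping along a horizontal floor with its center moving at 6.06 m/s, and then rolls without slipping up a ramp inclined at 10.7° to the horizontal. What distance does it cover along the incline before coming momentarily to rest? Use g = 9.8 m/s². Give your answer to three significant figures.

For this body I = (1/2)MR², i.e. k = I/(MR²) = 0.5.
Pure rolling means v = ωR; then KE = ½Mv² + ½I(v/R)² = ½(1+k)Mv² = (3/4)Mv².
Setting this equal to Mgh gives the vertical rise h = (1+k)v₀²/(2g) = 1.5×6.06²/(2×9.8) = 2.81 m.
The distance along the slope is d = h/sinθ = 2.81/sin10.7° ≈ 15.1 m.

d ≈ 15.1 m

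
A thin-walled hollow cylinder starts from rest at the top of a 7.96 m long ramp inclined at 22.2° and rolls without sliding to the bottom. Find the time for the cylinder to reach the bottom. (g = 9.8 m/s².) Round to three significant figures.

t ≈ 2.93 s

Here I = MR², so the shape factor k = I/(MR²) = 1.
Translational: Mg sinθ − f = Ma. Rotational about the CM: fR = Iα = kMRa, so f = kMa.
Hence a = g sinθ/(1+k) = 9.8×sin22.2°/2 = 1.851 m/s².
Starting from rest, L = ½at², so t = √(2L/a) = √(2×7.96/1.851) ≈ 2.93 s.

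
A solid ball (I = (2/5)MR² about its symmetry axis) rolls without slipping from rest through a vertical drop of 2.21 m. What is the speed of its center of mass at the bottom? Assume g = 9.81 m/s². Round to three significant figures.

v ≈ 5.57 m/s

Here I = (2/5)MR², so the shape factor k = I/(MR²) = 0.4.
The rolling condition ω = v/R makes the rotational term ½I(v/R)² = ½kMv², so KE_total = ½(1+k)Mv² = (7/10)Mv².
Setting Mgh = (7/10)Mv² gives v = √(2gh/(1+k)) = √(2·9.81·2.21/1.4) ≈ 5.57 m/s.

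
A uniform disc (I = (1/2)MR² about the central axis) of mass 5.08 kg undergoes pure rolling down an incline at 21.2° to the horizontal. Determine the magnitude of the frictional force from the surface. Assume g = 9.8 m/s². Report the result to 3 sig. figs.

f ≈ 6.00 N

Here I = (1/2)MR², so the shape factor k = I/(MR²) = 0.5.
Translational: Mg sinθ − f = Ma. Rotational about the CM: fR = Iα = kMRa, so f = kMa.
Combining, a = g sinθ/(1+k) and f = kMa = kMg sinθ/(1+k).
f = 0.5 × 5.08 × 9.8 × sin21.2° / 1.5 ≈ 6.00 N.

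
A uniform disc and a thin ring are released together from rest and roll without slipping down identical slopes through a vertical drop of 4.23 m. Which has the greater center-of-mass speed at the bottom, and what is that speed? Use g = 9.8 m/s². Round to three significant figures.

For rolling without slipping, Mgh = ½(1+k)Mv² where k = I/(MR²), so v = √(2gh/(1+k)).
Uniform disc: k = 0.5, giving v = √(2×9.8×4.23/1.5) = 7.435 m/s.
Thin ring: k = 1, giving v = √(2×9.8×4.23/2) = 6.438 m/s.
The smaller k wins: the uniform disc, at ≈ 7.43 m/s.

the uniform disc, at v ≈ 7.43 m/s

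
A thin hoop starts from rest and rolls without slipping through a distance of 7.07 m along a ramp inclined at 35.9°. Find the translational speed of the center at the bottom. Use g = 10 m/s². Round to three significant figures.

v ≈ 6.44 m/s

Here I = MR², so the shape factor k = I/(MR²) = 1.
Rolling without slipping gives ω = v/R, so the total kinetic energy is ½Mv² + ½Iω² = ½(1+k)Mv² = Mv².
The vertical drop is h = L sinθ = 7.07 × sin35.9° = 4.146 m.
Setting Mgh = Mv² gives v = √(2gh/(1+k)) = √(2·10·4.146/2) ≈ 6.44 m/s.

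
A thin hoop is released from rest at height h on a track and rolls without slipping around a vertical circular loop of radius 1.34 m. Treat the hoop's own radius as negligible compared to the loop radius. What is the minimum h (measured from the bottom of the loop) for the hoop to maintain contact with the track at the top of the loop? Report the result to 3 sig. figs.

The moment of inertia is MR², giving k ≡ I/(MR²) = 1.
At the top of the loop, the minimum-contact condition is Mg = Mv_top²/r, so v_top² = gr.
With ω = v/R, the kinetic energy at speed v is ½(1+k)Mv² = Mv².
Energy conservation from release (height h) to the top (height 2r): Mgh = Mg(2r) + M·gr.
Thus h_min = 2r + (1+k)r/2 = r(2 + 2/2) = 1.34 × 3 ≈ 4.02 m.

h_min ≈ 4.02 m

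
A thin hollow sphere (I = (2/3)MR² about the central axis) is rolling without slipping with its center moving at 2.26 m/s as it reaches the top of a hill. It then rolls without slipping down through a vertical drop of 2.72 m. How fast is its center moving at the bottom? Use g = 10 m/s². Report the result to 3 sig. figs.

With I = (2/3)MR², the ratio k = I/(MR²) is 2/3.
The rolling condition ω = v/R makes the rotational term ½I(v/R)² = ½kMv², so KE_total = ½(1+k)Mv² = (5/6)Mv².
Energy conservation: (5/6)Mv₀² + Mgh = (5/6)Mv², so v² = v₀² + 2gh/(1+k).
v = √(2.26² + 2×10×2.72/1.667) = √37.75 ≈ 6.14 m/s.

v ≈ 6.14 m/s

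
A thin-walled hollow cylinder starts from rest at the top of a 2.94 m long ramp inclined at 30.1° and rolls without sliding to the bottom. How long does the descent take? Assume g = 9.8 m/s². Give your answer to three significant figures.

t ≈ 1.55 s

Here I = MR², so the shape factor k = I/(MR²) = 1.
Translational: Mg sinθ − f = Ma. Rotational about the CM: fR = Iα = kMRa, so f = kMa.
Hence a = g sinθ/(1+k) = 9.8×sin30.1°/2 = 2.457 m/s².
Starting from rest, L = ½at², so t = √(2L/a) = √(2×2.94/2.457) ≈ 1.55 s.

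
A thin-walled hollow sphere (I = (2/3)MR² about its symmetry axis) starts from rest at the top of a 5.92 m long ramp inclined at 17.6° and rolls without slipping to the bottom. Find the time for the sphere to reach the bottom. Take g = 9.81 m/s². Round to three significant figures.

For this body I = (2/3)MR², i.e. k = I/(MR²) = 2/3.
Newton's second law down the slope: Mg sinθ − f = Ma. The torque equation fR = Iα (with α = a/R) gives f = kMa.
Hence a = g sinθ/(1+k) = 9.81×sin17.6°/1.667 = 1.78 m/s².
Starting from rest, L = ½at², so t = √(2L/a) = √(2×5.92/1.78) ≈ 2.58 s.

t ≈ 2.58 s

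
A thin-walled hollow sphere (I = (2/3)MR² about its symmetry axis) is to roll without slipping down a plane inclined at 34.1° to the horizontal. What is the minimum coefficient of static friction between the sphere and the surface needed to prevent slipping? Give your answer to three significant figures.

μ_min ≈ 0.271

For this body I = (2/3)MR², i.e. k = I/(MR²) = 2/3.
Translational: Mg sinθ − f = Ma. Rotational about the CM: fR = Iα = kMRa, so f = kMa.
These give a = g sinθ/(1+k) and the required friction f = kMg sinθ/(1+k).
The normal force is N = Mg cosθ, so μ_min = f/N = k tanθ/(1+k).
μ_min = (2/3) × tan34.1° / 1.667 ≈ 0.271.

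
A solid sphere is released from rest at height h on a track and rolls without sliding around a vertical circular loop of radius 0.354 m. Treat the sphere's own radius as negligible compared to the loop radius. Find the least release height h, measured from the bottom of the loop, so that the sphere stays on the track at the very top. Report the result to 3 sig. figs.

For this body I = (2/5)MR², i.e. k = I/(MR²) = 0.4.
At the top, contact is just lost when gravity alone supplies the centripetal force: Mg = Mv_top²/r, i.e. v_top² = gr.
With ω = v/R, the kinetic energy at speed v is ½(1+k)Mv² = (7/10)Mv².
Energy conservation from release (height h) to the top (height 2r): Mgh = Mg(2r) + (7/10)M·gr.
Thus h_min = 2r + (1+k)r/2 = r(2 + 1.4/2) = 0.354 × 2.7 ≈ 0.956 m.

h_min ≈ 0.956 m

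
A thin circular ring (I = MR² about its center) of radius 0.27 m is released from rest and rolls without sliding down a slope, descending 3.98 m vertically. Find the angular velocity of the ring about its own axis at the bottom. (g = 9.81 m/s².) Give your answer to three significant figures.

With I = MR², the ratio k = I/(MR²) is 1.
Since it rolls without slipping, ω = v/R and KE = ½Mv² + ½Iω² = ½(1+k)Mv² = Mv².
Energy conservation Mgh = ½(1+k)Mv² gives v = √(2gh/(1+k)) = √(2 × 9.81 × 3.98 / 2) = 6.249 m/s.
The angular speed follows from ω = v/R = 6.249/0.27 ≈ 23.1 rad/s.

ω ≈ 23.1 rad/s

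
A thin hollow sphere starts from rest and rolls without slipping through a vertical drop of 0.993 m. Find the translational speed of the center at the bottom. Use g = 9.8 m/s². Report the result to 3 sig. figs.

v ≈ 3.42 m/s

For this body I = (2/3)MR², i.e. k = I/(MR²) = 2/3.
The rolling condition ω = v/R makes the rotational term ½I(v/R)² = ½kMv², so KE_total = ½(1+k)Mv² = (5/6)Mv².
Energy conservation: Mgh = (5/6)Mv², so v = √(2gh/(1+k)) = √(2 × 9.8 × 0.993 / 1.667) ≈ 3.42 m/s.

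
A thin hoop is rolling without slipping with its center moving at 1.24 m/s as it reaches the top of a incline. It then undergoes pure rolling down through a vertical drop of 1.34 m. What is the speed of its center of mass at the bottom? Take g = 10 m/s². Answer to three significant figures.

v ≈ 3.86 m/s

Here I = MR², so the shape factor k = I/(MR²) = 1.
Rolling without slipping gives ω = v/R, so the total kinetic energy is ½Mv² + ½Iω² = ½(1+k)Mv² = Mv².
Energy conservation: Mv₀² + Mgh = Mv², so v² = v₀² + 2gh/(1+k).
v = √(1.24² + 2×10×1.34/2) = √14.94 ≈ 3.86 m/s.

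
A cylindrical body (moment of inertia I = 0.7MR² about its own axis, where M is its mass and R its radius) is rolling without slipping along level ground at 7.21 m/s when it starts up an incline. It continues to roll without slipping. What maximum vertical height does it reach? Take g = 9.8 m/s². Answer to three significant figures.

h ≈ 4.51 m

For this body I = 0.7MR², i.e. k = I/(MR²) = 0.7.
Since it rolls without slipping, ω = v/R and KE = ½Mv² + ½Iω² = ½(1+k)Mv² = (17/20)Mv².
All of this converts to potential energy at the highest point: (17/20)Mv₀² = Mgh.
Thus h = (1+k)v₀²/(2g) = 1.7 × 7.21² / (2 × 9.8) ≈ 4.51 m.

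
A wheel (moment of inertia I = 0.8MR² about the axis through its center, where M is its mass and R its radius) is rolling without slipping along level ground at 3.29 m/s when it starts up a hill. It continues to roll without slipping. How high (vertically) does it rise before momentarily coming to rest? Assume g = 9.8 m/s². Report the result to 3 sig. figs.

Here I = 0.8MR², so the shape factor k = I/(MR²) = 0.8.
Since it rolls without slipping, ω = v/R and KE = ½Mv² + ½Iω² = ½(1+k)Mv² = (9/10)Mv².
All of this converts to potential energy at the highest point: (9/10)Mv₀² = Mgh.
Thus h = (1+k)v₀²/(2g) = 1.8 × 3.29² / (2 × 9.8) ≈ 0.994 m.

h ≈ 0.994 m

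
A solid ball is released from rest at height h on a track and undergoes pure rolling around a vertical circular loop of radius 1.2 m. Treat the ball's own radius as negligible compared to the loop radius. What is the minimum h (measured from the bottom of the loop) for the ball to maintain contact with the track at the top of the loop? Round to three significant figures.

With I = (2/5)MR², the ratio k = I/(MR²) is 0.4.
At the top of the loop, the minimum-contact condition is Mg = Mv_top²/r, so v_top² = gr.
With ω = v/R, the kinetic energy at speed v is ½(1+k)Mv² = (7/10)Mv².
Energy conservation from release (height h) to the top (height 2r): Mgh = Mg(2r) + (7/10)M·gr.
Thus h_min = 2r + (1+k)r/2 = r(2 + 1.4/2) = 1.2 × 2.7 ≈ 3.24 m.

h_min ≈ 3.24 m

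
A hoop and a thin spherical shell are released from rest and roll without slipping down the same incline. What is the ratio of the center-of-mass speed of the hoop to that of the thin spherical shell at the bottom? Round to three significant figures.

v_ratio ≈ 0.913

Each satisfies Mgh = ½(1+k)Mv² with k = I/(MR²), so v ∝ 1/√(1+k).
For the hoop k = 1; for the thin spherical shell k = 2/3.
v₁/v₂ = √((1+k₂)/(1+k₁)) = √(1.667/2) ≈ 0.913.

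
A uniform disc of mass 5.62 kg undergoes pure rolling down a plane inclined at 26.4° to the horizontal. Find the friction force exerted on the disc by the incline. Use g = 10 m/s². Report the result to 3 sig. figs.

f ≈ 8.33 N

The moment of inertia is (1/2)MR², giving k ≡ I/(MR²) = 0.5.
Along the incline Mg sinθ − f = Ma, and torque about the center fR = Iα = kMR²(a/R) gives f = kMa.
Combining, a = g sinθ/(1+k) and f = kMa = kMg sinθ/(1+k).
f = 0.5 × 5.62 × 10 × sin26.4° / 1.5 ≈ 8.33 N.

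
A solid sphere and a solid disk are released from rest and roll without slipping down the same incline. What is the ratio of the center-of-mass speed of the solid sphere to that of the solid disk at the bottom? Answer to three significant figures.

v_ratio ≈ 1.04

Each satisfies Mgh = ½(1+k)Mv² with k = I/(MR²), so v ∝ 1/√(1+k).
For the solid sphere k = 0.4; for the solid disk k = 0.5.
v₁/v₂ = √((1+k₂)/(1+k₁)) = √(1.5/1.4) ≈ 1.04.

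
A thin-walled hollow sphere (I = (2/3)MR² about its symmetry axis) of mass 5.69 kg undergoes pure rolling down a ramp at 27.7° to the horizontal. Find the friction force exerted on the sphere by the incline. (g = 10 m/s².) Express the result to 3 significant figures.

f ≈ 10.6 N

With I = (2/3)MR², the ratio k = I/(MR²) is 2/3.
Along the incline Mg sinθ − f = Ma, and torque about the center fR = Iα = kMR²(a/R) gives f = kMa.
Combining, a = g sinθ/(1+k) and f = kMa = kMg sinθ/(1+k).
f = (2/3) × 5.69 × 10 × sin27.7° / 1.667 ≈ 10.6 N.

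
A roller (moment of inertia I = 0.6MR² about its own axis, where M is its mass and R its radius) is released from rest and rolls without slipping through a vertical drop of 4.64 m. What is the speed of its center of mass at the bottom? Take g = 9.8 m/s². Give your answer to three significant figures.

v ≈ 7.54 m/s

Here I = 0.6MR², so the shape factor k = I/(MR²) = 0.6.
Pure rolling means v = ωR; then KE = ½Mv² + ½I(v/R)² = ½(1+k)Mv² = (4/5)Mv².
Energy conservation: Mgh = (4/5)Mv², so v = √(2gh/(1+k)) = √(2 × 9.8 × 4.64 / 1.6) ≈ 7.54 m/s.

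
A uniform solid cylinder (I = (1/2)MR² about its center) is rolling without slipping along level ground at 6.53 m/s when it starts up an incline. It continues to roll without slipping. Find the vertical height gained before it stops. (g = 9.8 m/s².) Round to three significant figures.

h ≈ 3.26 m

With I = (1/2)MR², the ratio k = I/(MR²) is 0.5.
Since it rolls without slipping, ω = v/R and KE = ½Mv² + ½Iω² = ½(1+k)Mv² = (3/4)Mv².
At the top the kinetic energy is zero, so (3/4)Mv₀² = Mgh.
Thus h = (1+k)v₀²/(2g) = 1.5 × 6.53² / (2 × 9.8) ≈ 3.26 m.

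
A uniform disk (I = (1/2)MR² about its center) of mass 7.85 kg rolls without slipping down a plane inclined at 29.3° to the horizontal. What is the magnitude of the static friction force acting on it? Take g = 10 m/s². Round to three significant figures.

For this body I = (1/2)MR², i.e. k = I/(MR²) = 0.5.
Translational: Mg sinθ − f = Ma. Rotational about the CM: fR = Iα = kMRa, so f = kMa.
Combining, a = g sinθ/(1+k) and f = kMa = kMg sinθ/(1+k).
f = 0.5 × 7.85 × 10 × sin29.3° / 1.5 ≈ 12.8 N.

f ≈ 12.8 N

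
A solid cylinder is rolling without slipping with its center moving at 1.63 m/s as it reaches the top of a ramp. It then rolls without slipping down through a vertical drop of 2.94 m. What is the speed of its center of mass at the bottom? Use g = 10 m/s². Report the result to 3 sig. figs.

v ≈ 6.47 m/s

For this body I = (1/2)MR², i.e. k = I/(MR²) = 0.5.
Since it rolls without slipping, ω = v/R and KE = ½Mv² + ½Iω² = ½(1+k)Mv² = (3/4)Mv².
Conserving energy between top and bottom: (3/4)Mv² = (3/4)Mv₀² + Mgh, hence v² = v₀² + 2gh/(1+k).
v = √(1.63² + 2×10×2.94/1.5) = √41.86 ≈ 6.47 m/s.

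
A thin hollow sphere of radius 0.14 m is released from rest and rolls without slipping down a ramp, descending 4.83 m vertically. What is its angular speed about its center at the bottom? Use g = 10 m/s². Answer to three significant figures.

Here I = (2/3)MR², so the shape factor k = I/(MR²) = 2/3.
Since it rolls without slipping, ω = v/R and KE = ½Mv² + ½Iω² = ½(1+k)Mv² = (5/6)Mv².
Energy conservation Mgh = ½(1+k)Mv² gives v = √(2gh/(1+k)) = √(2 × 10 × 4.83 / 1.667) = 7.613 m/s.
The angular speed follows from ω = v/R = 7.613/0.14 ≈ 54.4 rad/s.

ω ≈ 54.4 rad/s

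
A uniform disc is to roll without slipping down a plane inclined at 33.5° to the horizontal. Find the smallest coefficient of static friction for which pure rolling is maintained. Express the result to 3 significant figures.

For this body I = (1/2)MR², i.e. k = I/(MR²) = 0.5.
Translational: Mg sinθ − f = Ma. Rotational about the CM: fR = Iα = kMRa, so f = kMa.
These give a = g sinθ/(1+k) and the required friction f = kMg sinθ/(1+k).
With N = Mg cosθ, the no-slip condition f ≤ μN gives μ_min = f/N = k tanθ/(1+k).
μ_min = 0.5 × tan33.5° / 1.5 ≈ 0.221.

μ_min ≈ 0.221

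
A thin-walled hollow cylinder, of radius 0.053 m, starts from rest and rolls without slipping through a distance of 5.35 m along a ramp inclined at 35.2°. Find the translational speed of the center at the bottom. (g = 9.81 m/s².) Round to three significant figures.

v ≈ 5.50 m/s

The moment of inertia is MR², giving k ≡ I/(MR²) = 1.
Pure rolling means v = ωR; then KE = ½Mv² + ½I(v/R)² = ½(1+k)Mv² = Mv².
The vertical drop is h = L sinθ = 5.35 × sin35.2° = 3.084 m.
Setting Mgh = Mv² gives v = √(2gh/(1+k)) = √(2·9.81·3.084/2) ≈ 5.50 m/s.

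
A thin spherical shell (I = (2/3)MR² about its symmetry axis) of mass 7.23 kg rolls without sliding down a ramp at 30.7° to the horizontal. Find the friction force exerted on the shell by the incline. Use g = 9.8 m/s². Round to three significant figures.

f ≈ 14.5 N

Here I = (2/3)MR², so the shape factor k = I/(MR²) = 2/3.
Translational: Mg sinθ − f = Ma. Rotational about the CM: fR = Iα = kMRa, so f = kMa.
Combining, a = g sinθ/(1+k) and f = kMa = kMg sinθ/(1+k).
f = (2/3) × 7.23 × 9.8 × sin30.7° / 1.667 ≈ 14.5 N.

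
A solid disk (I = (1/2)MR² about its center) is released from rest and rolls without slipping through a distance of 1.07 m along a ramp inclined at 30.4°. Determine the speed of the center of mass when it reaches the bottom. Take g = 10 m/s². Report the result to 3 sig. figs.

v ≈ 2.69 m/s

The moment of inertia is (1/2)MR², giving k ≡ I/(MR²) = 0.5.
Since it rolls without slipping, ω = v/R and KE = ½Mv² + ½Iω² = ½(1+k)Mv² = (3/4)Mv².
The vertical drop is h = L sinθ = 1.07 × sin30.4° = 0.5415 m.
Setting Mgh = (3/4)Mv² gives v = √(2gh/(1+k)) = √(2·10·0.5415/1.5) ≈ 2.69 m/s.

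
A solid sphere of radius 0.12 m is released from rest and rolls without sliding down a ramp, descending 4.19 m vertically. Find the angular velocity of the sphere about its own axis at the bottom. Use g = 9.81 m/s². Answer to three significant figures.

With I = (2/5)MR², the ratio k = I/(MR²) is 0.4.
The rolling condition ω = v/R makes the rotational term ½I(v/R)² = ½kMv², so KE_total = ½(1+k)Mv² = (7/10)Mv².
Energy conservation Mgh = ½(1+k)Mv² gives v = √(2gh/(1+k)) = √(2 × 9.81 × 4.19 / 1.4) = 7.663 m/s.
The angular speed follows from ω = v/R = 7.663/0.12 ≈ 63.9 rad/s.

ω ≈ 63.9 rad/s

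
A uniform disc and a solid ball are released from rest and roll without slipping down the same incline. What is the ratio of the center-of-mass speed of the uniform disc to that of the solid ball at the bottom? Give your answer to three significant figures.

v_ratio ≈ 0.966

Each satisfies Mgh = ½(1+k)Mv² with k = I/(MR²), so v ∝ 1/√(1+k).
For the uniform disc k = 0.5; for the solid ball k = 0.4.
v₁/v₂ = √((1+k₂)/(1+k₁)) = √(1.4/1.5) ≈ 0.966.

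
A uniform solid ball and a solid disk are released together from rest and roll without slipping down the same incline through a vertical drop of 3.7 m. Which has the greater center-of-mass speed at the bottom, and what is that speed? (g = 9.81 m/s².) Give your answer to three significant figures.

the uniform solid ball, at v ≈ 7.20 m/s

For rolling without slipping, Mgh = ½(1+k)Mv² where k = I/(MR²), so v = √(2gh/(1+k)).
Uniform solid ball: k = 0.4, giving v = √(2×9.81×3.7/1.4) = 7.201 m/s.
Solid disk: k = 0.5, giving v = √(2×9.81×3.7/1.5) = 6.957 m/s.
The smaller k wins: the uniform solid ball, at ≈ 7.20 m/s.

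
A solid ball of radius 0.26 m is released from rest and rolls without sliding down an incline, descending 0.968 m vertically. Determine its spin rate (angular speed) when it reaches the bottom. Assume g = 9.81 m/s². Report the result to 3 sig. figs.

ω ≈ 14.2 rad/s

With I = (2/5)MR², the ratio k = I/(MR²) is 0.4.
Since it rolls without slipping, ω = v/R and KE = ½Mv² + ½Iω² = ½(1+k)Mv² = (7/10)Mv².
Energy conservation Mgh = ½(1+k)Mv² gives v = √(2gh/(1+k)) = √(2 × 9.81 × 0.968 / 1.4) = 3.683 m/s.
Then ω = v/R = 3.683 / 0.26 ≈ 14.2 rad/s.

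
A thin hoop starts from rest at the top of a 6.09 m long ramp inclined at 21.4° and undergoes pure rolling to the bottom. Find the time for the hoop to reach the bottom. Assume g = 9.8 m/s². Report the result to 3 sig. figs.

t ≈ 2.61 s

For this body I = MR², i.e. k = I/(MR²) = 1.
Translational: Mg sinθ − f = Ma. Rotational about the CM: fR = Iα = kMRa, so f = kMa.
Hence a = g sinθ/(1+k) = 9.8×sin21.4°/2 = 1.788 m/s².
Starting from rest, L = ½at², so t = √(2L/a) = √(2×6.09/1.788) ≈ 2.61 s.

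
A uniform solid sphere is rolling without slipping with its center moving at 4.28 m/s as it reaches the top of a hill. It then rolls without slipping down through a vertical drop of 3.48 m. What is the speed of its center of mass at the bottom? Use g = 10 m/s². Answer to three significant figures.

The moment of inertia is (2/5)MR², giving k ≡ I/(MR²) = 0.4.
Rolling without slipping gives ω = v/R, so the total kinetic energy is ½Mv² + ½Iω² = ½(1+k)Mv² = (7/10)Mv².
Conserving energy between top and bottom: (7/10)Mv² = (7/10)Mv₀² + Mgh, hence v² = v₀² + 2gh/(1+k).
v = √(4.28² + 2×10×3.48/1.4) = √68.03 ≈ 8.25 m/s.

v ≈ 8.25 m/s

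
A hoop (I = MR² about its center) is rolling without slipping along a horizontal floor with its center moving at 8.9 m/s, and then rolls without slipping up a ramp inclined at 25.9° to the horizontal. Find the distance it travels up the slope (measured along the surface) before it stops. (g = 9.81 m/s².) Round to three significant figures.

With I = MR², the ratio k = I/(MR²) is 1.
Since it rolls without slipping, ω = v/R and KE = ½Mv² + ½Iω² = ½(1+k)Mv² = Mv².
Setting this equal to Mgh gives the vertical rise h = (1+k)v₀²/(2g) = 2×8.9²/(2×9.81) = 8.074 m.
The distance along the slope is d = h/sinθ = 8.074/sin25.9° ≈ 18.5 m.

d ≈ 18.5 m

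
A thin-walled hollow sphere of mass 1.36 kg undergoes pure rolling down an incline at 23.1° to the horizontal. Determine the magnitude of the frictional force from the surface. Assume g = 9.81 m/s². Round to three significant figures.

The moment of inertia is (2/3)MR², giving k ≡ I/(MR²) = 2/3.
Newton's second law down the slope: Mg sinθ − f = Ma. The torque equation fR = Iα (with α = a/R) gives f = kMa.
Combining, a = g sinθ/(1+k) and f = kMa = kMg sinθ/(1+k).
f = (2/3) × 1.36 × 9.81 × sin23.1° / 1.667 ≈ 2.09 N.

f ≈ 2.09 N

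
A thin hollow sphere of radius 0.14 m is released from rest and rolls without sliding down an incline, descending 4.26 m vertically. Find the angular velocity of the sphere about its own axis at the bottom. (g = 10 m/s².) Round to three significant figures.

ω ≈ 51.1 rad/s

With I = (2/3)MR², the ratio k = I/(MR²) is 2/3.
Rolling without slipping gives ω = v/R, so the total kinetic energy is ½Mv² + ½Iω² = ½(1+k)Mv² = (5/6)Mv².
Energy conservation Mgh = ½(1+k)Mv² gives v = √(2gh/(1+k)) = √(2 × 10 × 4.26 / 1.667) = 7.15 m/s.
The angular speed follows from ω = v/R = 7.15/0.14 ≈ 51.1 rad/s.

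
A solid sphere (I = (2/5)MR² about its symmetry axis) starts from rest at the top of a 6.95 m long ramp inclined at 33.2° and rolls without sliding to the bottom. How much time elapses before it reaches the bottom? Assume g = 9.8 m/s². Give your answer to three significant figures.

t ≈ 1.90 s

For this body I = (2/5)MR², i.e. k = I/(MR²) = 0.4.
Along the incline Mg sinθ − f = Ma, and torque about the center fR = Iα = kMR²(a/R) gives f = kMa.
Hence a = g sinθ/(1+k) = 9.8×sin33.2°/1.4 = 3.833 m/s².
With constant a from rest, t = √(2L/a) = √(2·6.95/3.833) ≈ 1.90 s.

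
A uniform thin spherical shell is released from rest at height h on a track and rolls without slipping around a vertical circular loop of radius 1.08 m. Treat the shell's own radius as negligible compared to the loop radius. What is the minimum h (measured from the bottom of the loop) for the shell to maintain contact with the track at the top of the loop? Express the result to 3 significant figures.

h_min ≈ 3.06 m

The moment of inertia is (2/3)MR², giving k ≡ I/(MR²) = 2/3.
At the top, contact is just lost when gravity alone supplies the centripetal force: Mg = Mv_top²/r, i.e. v_top² = gr.
With ω = v/R, the kinetic energy at speed v is ½(1+k)Mv² = (5/6)Mv².
Energy conservation from release (height h) to the top (height 2r): Mgh = Mg(2r) + (5/6)M·gr.
Thus h_min = 2r + (1+k)r/2 = r(2 + 1.667/2) = 1.08 × 2.833 ≈ 3.06 m.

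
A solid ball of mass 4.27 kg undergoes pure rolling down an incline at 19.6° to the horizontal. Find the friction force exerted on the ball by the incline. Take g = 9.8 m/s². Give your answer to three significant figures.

f ≈ 4.01 N

For this body I = (2/5)MR², i.e. k = I/(MR²) = 0.4.
Translational: Mg sinθ − f = Ma. Rotational about the CM: fR = Iα = kMRa, so f = kMa.
Combining, a = g sinθ/(1+k) and f = kMa = kMg sinθ/(1+k).
f = 0.4 × 4.27 × 9.8 × sin19.6° / 1.4 ≈ 4.01 N.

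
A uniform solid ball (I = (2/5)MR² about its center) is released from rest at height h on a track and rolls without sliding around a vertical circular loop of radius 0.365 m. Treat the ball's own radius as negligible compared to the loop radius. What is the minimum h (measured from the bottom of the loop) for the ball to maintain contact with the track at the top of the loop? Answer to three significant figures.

Here I = (2/5)MR², so the shape factor k = I/(MR²) = 0.4.
At the top of the loop, the minimum-contact condition is Mg = Mv_top²/r, so v_top² = gr.
With ω = v/R, the kinetic energy at speed v is ½(1+k)Mv² = (7/10)Mv².
Energy conservation from release (height h) to the top (height 2r): Mgh = Mg(2r) + (7/10)M·gr.
Thus h_min = 2r + (1+k)r/2 = r(2 + 1.4/2) = 0.365 × 2.7 ≈ 0.986 m.

h_min ≈ 0.986 m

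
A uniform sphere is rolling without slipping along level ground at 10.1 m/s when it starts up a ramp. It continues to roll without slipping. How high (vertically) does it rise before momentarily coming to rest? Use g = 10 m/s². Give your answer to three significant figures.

The moment of inertia is (2/5)MR², giving k ≡ I/(MR²) = 0.4.
The rolling condition ω = v/R makes the rotational term ½I(v/R)² = ½kMv², so KE_total = ½(1+k)Mv² = (7/10)Mv².
All of this converts to potential energy at the highest point: (7/10)Mv₀² = Mgh.
Thus h = (1+k)v₀²/(2g) = 1.4 × 10.1² / (2 × 10) ≈ 7.14 m.

h ≈ 7.14 m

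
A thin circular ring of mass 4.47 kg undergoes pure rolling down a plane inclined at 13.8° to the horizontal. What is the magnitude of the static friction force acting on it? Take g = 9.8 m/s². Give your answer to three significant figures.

For this body I = MR², i.e. k = I/(MR²) = 1.
Newton's second law down the slope: Mg sinθ − f = Ma. The torque equation fR = Iα (with α = a/R) gives f = kMa.
Combining, a = g sinθ/(1+k) and f = kMa = kMg sinθ/(1+k).
f = 1 × 4.47 × 9.8 × sin13.8° / 2 ≈ 5.22 N.

f ≈ 5.22 N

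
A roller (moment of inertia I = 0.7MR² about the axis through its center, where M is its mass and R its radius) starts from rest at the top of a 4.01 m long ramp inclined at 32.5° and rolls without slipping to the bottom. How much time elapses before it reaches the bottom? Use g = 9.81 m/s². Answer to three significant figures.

t ≈ 1.61 s

With I = 0.7MR², the ratio k = I/(MR²) is 0.7.
Newton's second law down the slope: Mg sinθ − f = Ma. The torque equation fR = Iα (with α = a/R) gives f = kMa.
Hence a = g sinθ/(1+k) = 9.81×sin32.5°/1.7 = 3.101 m/s².
Starting from rest, L = ½at², so t = √(2L/a) = √(2×4.01/3.101) ≈ 1.61 s.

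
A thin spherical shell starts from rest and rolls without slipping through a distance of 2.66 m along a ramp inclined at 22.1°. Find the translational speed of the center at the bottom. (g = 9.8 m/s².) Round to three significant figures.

v ≈ 3.43 m/s

The moment of inertia is (2/3)MR², giving k ≡ I/(MR²) = 2/3.
Rolling without slipping gives ω = v/R, so the total kinetic energy is ½Mv² + ½Iω² = ½(1+k)Mv² = (5/6)Mv².
The vertical drop is h = L sinθ = 2.66 × sin22.1° = 1.001 m.
Energy conservation: Mgh = (5/6)Mv², so v = √(2gh/(1+k)) = √(2 × 9.8 × 1.001 / 1.667) ≈ 3.43 m/s.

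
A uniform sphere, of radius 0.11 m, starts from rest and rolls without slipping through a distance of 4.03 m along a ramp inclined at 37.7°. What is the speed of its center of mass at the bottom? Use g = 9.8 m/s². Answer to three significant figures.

With I = (2/5)MR², the ratio k = I/(MR²) is 0.4.
Pure rolling means v = ωR; then KE = ½Mv² + ½I(v/R)² = ½(1+k)Mv² = (7/10)Mv².
The vertical drop is h = L sinθ = 4.03 × sin37.7° = 2.464 m.
Setting Mgh = (7/10)Mv² gives v = √(2gh/(1+k)) = √(2·9.8·2.464/1.4) ≈ 5.87 m/s.

v ≈ 5.87 m/s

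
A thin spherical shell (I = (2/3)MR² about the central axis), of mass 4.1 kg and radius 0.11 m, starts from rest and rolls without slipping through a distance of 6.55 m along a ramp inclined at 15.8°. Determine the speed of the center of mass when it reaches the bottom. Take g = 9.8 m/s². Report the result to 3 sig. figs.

v ≈ 4.58 m/s

With I = (2/3)MR², the ratio k = I/(MR²) is 2/3.
The rolling condition ω = v/R makes the rotational term ½I(v/R)² = ½kMv², so KE_total = ½(1+k)Mv² = (5/6)Mv².
The vertical drop is h = L sinθ = 6.55 × sin15.8° = 1.783 m.
Energy conservation: Mgh = (5/6)Mv², so v = √(2gh/(1+k)) = √(2 × 9.8 × 1.783 / 1.667) ≈ 4.58 m/s.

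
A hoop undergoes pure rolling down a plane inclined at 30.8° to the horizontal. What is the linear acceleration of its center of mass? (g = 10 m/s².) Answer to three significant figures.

Here I = MR², so the shape factor k = I/(MR²) = 1.
Along the incline Mg sinθ − f = Ma, and torque about the center fR = Iα = kMR²(a/R) gives f = kMa.
Eliminating f: Mg sinθ = (1+k)Ma, so a = g sinθ/(1+k) = 10 × sin30.8° / 2 ≈ 2.56 m/s².

a ≈ 2.56 m/s²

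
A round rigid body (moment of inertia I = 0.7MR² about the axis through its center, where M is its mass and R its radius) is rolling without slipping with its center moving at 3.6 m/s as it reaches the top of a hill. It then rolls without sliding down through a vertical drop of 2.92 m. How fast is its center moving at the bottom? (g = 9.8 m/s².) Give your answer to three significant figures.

For this body I = 0.7MR², i.e. k = I/(MR²) = 0.7.
The rolling condition ω = v/R makes the rotational term ½I(v/R)² = ½kMv², so KE_total = ½(1+k)Mv² = (17/20)Mv².
Energy conservation: (17/20)Mv₀² + Mgh = (17/20)Mv², so v² = v₀² + 2gh/(1+k).
v = √(3.6² + 2×9.8×2.92/1.7) = √46.63 ≈ 6.83 m/s.

v ≈ 6.83 m/s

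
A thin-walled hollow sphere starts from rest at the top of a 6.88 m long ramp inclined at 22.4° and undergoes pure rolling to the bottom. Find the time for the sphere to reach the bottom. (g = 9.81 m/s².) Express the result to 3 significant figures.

Here I = (2/3)MR², so the shape factor k = I/(MR²) = 2/3.
Along the incline Mg sinθ − f = Ma, and torque about the center fR = Iα = kMR²(a/R) gives f = kMa.
Hence a = g sinθ/(1+k) = 9.81×sin22.4°/1.667 = 2.243 m/s².
With constant a from rest, t = √(2L/a) = √(2·6.88/2.243) ≈ 2.48 s.

t ≈ 2.48 s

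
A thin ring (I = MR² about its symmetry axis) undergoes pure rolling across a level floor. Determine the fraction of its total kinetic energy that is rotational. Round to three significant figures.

fraction ≈ 0.500

The moment of inertia is MR², giving k ≡ I/(MR²) = 1.
Since ω = v/R, the translational part is ½Mv² and the rotational part is ½I(v/R)² = ½kMv²; the total is ½(1+k)Mv².
The rotational fraction is therefore k/(1+k) = 1/2 ≈ 0.500.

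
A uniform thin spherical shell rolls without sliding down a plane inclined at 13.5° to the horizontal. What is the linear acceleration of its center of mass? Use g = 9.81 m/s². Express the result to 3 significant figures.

With I = (2/3)MR², the ratio k = I/(MR²) is 2/3.
Newton's second law down the slope: Mg sinθ − f = Ma. The torque equation fR = Iα (with α = a/R) gives f = kMa.
Eliminating f: Mg sinθ = (1+k)Ma, so a = g sinθ/(1+k) = 9.81 × sin13.5° / 1.667 ≈ 1.37 m/s².

a ≈ 1.37 m/s²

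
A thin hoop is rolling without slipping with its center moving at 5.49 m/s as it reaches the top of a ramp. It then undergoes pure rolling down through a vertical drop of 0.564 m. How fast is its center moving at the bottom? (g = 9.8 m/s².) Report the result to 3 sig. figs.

The moment of inertia is MR², giving k ≡ I/(MR²) = 1.
Since it rolls without slipping, ω = v/R and KE = ½Mv² + ½Iω² = ½(1+k)Mv² = Mv².
Energy conservation: Mv₀² + Mgh = Mv², so v² = v₀² + 2gh/(1+k).
v = √(5.49² + 2×9.8×0.564/2) = √35.67 ≈ 5.97 m/s.

v ≈ 5.97 m/s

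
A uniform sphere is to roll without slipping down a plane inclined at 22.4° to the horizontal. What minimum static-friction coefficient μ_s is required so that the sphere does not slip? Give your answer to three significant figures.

The moment of inertia is (2/5)MR², giving k ≡ I/(MR²) = 0.4.
Translational: Mg sinθ − f = Ma. Rotational about the CM: fR = Iα = kMRa, so f = kMa.
These give a = g sinθ/(1+k) and the required friction f = kMg sinθ/(1+k).
With N = Mg cosθ, the no-slip condition f ≤ μN gives μ_min = f/N = k tanθ/(1+k).
μ_min = 0.4 × tan22.4° / 1.4 ≈ 0.118.

μ_min ≈ 0.118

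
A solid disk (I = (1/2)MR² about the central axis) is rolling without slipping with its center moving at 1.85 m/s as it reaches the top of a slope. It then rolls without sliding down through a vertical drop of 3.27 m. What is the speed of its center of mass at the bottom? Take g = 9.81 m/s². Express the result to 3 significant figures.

The moment of inertia is (1/2)MR², giving k ≡ I/(MR²) = 0.5.
Pure rolling means v = ωR; then KE = ½Mv² + ½I(v/R)² = ½(1+k)Mv² = (3/4)Mv².
Energy conservation: (3/4)Mv₀² + Mgh = (3/4)Mv², so v² = v₀² + 2gh/(1+k).
v = √(1.85² + 2×9.81×3.27/1.5) = √46.19 ≈ 6.80 m/s.

v ≈ 6.80 m/s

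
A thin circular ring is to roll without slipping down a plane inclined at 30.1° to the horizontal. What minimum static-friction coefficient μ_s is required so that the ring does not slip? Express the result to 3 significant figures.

μ_min ≈ 0.290

With I = MR², the ratio k = I/(MR²) is 1.
Newton's second law down the slope: Mg sinθ − f = Ma. The torque equation fR = Iα (with α = a/R) gives f = kMa.
These give a = g sinθ/(1+k) and the required friction f = kMg sinθ/(1+k).
The normal force is N = Mg cosθ, so μ_min = f/N = k tanθ/(1+k).
μ_min = 1 × tan30.1° / 2 ≈ 0.290.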